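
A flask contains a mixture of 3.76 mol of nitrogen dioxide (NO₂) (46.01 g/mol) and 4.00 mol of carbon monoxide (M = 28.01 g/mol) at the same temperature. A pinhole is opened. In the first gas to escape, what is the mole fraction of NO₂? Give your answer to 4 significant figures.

0.4231

Rate_i ∝ x_i/√M_i (Graham's law weighted by mole fraction), so the effusate composition follows n_i/√M_i.
x_NO₂(eff) = (n_NO₂/√M_NO₂) / (n_NO₂/√M_NO₂ + n_CO/√M_CO)
= (3.76/√46.01) / (3.76/√46.01 + 4.00/√28.01) = 0.5543/(0.5543 + 0.7558) = 0.4231.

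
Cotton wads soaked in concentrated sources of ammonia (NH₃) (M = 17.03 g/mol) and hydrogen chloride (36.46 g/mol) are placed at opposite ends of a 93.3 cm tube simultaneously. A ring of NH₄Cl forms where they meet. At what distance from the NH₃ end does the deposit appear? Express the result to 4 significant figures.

Graham's law gives d_NH₃/d_HCl = rate_NH₃/rate_HCl = √(M_HCl/M_NH₃) = √(36.46/17.03) = 1.463.
With d_NH₃ + d_HCl = 93.3 cm, d_HCl = 93.3/(1 + 1.463) = 37.88 cm.
d_NH₃ = 93.3 − 37.88 = 55.42 cm.

55.42 cm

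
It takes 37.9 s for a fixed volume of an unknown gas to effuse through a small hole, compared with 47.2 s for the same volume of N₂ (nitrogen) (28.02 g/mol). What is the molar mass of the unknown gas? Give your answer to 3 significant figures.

18.1 g/mol

From Graham's law, t_X/t_N₂ = √(M_X/M_N₂).
37.9/47.2 = 0.8030 = √(M_X/28.02)
M_X = 28.02 × 0.8030² = 28.02 × 0.6448 = 18.1 g/mol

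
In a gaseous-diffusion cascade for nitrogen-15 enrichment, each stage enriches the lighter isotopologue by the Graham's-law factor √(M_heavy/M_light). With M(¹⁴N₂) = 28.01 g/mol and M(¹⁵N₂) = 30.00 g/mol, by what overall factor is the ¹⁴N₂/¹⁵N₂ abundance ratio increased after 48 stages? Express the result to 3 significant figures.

Overall factor = α^48 with α = √(30.00/28.01), i.e. (30.00/28.01)^(48/2).
= 1.07105^24 = 5.19.

5.19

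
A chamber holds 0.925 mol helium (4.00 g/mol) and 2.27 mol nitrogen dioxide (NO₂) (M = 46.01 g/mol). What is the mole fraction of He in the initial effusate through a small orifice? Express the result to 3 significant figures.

0.580

The effusion rate of species i is ∝ p_i/√M_i ∝ n_i/√M_i.
So x_He in the escaping gas = (n_He/√M_He) / Σ(n_i/√M_i)
= (0.925/√4.00) / (0.925/√4.00 + 2.27/√46.01) = 0.4625/(0.4625 + 0.3347) = 0.580.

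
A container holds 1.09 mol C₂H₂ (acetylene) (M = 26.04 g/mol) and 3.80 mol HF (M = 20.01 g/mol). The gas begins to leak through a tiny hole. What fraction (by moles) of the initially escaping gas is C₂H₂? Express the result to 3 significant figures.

0.201

Effusion rate of each component ∝ n_i/√M_i (partial pressure × 1/√M).
x_C₂H₂(eff) = (n_C₂H₂/√M_C₂H₂) / (n_C₂H₂/√M_C₂H₂ + n_HF/√M_HF)
= (1.09/√26.04) / (1.09/√26.04 + 3.80/√20.01) = 0.2136/(0.2136 + 0.8495) = 0.201.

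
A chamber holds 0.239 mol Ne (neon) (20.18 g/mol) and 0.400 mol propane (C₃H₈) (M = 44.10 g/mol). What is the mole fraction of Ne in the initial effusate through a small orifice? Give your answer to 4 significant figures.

0.4690

Effusion rate of each component ∝ n_i/√M_i (partial pressure × 1/√M).
x_Ne(eff) = (n_Ne/√M_Ne) / (n_Ne/√M_Ne + n_C₃H₈/√M_C₃H₈)
= (0.239/√20.18) / (0.239/√20.18 + 0.400/√44.10) = 0.05320/(0.05320 + 0.06023) = 0.4690.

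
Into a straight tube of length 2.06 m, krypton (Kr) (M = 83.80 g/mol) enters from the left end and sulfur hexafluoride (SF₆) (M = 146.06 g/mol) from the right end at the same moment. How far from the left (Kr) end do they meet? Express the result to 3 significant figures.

1.17 m

The fronts meet when d_Kr + d_SF₆ = L with d_Kr/d_SF₆ = √(M_SF₆/M_Kr) (Graham's law). Here √(M_SF₆/M_Kr) = √(146.06/83.80) = 1.320.
With d_Kr + d_SF₆ = 2.06 m, d_SF₆ = 2.06/(1 + 1.320) = 0.8878 m.
d_Kr = 2.06 − 0.8878 = 1.17 m.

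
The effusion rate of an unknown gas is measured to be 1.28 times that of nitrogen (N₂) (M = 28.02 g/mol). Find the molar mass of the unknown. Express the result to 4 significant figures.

17.10 g/mol

From Graham's law, rate_X/rate_N₂ = √(M_N₂/M_X).
1.28 = √(28.02/M_X)
M_X = 28.02 / 1.28² = 28.02 / 1.638 = 17.10 g/mol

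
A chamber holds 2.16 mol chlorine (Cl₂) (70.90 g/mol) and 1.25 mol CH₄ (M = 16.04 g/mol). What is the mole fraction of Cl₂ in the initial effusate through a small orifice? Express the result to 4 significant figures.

0.4511

Effusion rate of each component ∝ n_i/√M_i (partial pressure × 1/√M).
Mole fraction of Cl₂ in the effusate = (n_Cl₂/√M_Cl₂) / (n_Cl₂/√M_Cl₂ + n_CH₄/√M_CH₄)
= (2.16/√70.90) / (2.16/√70.90 + 1.25/√16.04) = 0.2565/(0.2565 + 0.3121) = 0.4511.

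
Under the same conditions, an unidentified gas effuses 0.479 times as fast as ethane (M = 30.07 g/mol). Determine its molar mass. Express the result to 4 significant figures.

131.1 g/mol

Using Graham's law: rate_X/rate_C₂H₆ = √(M_C₂H₆/M_X).
0.479 = √(30.07/M_X)
M_X = 30.07 / 0.479² = 30.07 / 0.2294 = 131.1 g/mol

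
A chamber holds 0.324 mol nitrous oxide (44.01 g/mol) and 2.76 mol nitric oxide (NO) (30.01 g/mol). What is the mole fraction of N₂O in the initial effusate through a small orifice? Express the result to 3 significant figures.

0.0884

Effusion rate of each component ∝ n_i/√M_i (partial pressure × 1/√M).
x_N₂O(eff) = (n_N₂O/√M_N₂O) / (n_N₂O/√M_N₂O + n_NO/√M_NO)
= (0.324/√44.01) / (0.324/√44.01 + 2.76/√30.01) = 0.04884/(0.04884 + 0.5038) = 0.0884.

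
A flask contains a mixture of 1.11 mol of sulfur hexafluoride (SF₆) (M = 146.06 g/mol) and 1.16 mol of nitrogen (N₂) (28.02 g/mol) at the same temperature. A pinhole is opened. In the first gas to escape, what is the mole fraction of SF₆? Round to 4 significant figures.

The effusion rate of species i is ∝ p_i/√M_i ∝ n_i/√M_i.
Mole fraction of SF₆ in the effusate = (n_SF₆/√M_SF₆) / (n_SF₆/√M_SF₆ + n_N₂/√M_N₂)
= (1.11/√146.06) / (1.11/√146.06 + 1.16/√28.02) = 0.09185/(0.09185 + 0.2191) = 0.2953.

0.2953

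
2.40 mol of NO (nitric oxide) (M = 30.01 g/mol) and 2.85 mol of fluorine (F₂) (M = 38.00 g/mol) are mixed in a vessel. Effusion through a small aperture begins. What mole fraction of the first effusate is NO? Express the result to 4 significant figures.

The effusion rate of species i is ∝ p_i/√M_i ∝ n_i/√M_i.
Mole fraction of NO in the effusate = (n_NO/√M_NO) / (n_NO/√M_NO + n_F₂/√M_F₂)
= (2.40/√30.01) / (2.40/√30.01 + 2.85/√38.00) = 0.4381/(0.4381 + 0.4623) = 0.4865.

0.4865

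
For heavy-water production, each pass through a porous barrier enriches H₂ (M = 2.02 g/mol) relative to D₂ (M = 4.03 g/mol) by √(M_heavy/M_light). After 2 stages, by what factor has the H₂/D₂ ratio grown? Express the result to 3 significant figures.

Each stage multiplies the ratio by α = √(4.03/2.02), so after 2 stages the overall factor is α^2 = (4.03/2.02)^(2/2).
= 1.99505^1 = 2.00.

2.00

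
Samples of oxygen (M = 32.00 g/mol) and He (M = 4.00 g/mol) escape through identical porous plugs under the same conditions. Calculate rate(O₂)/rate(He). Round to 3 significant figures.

By Graham's law, rate_O₂/rate_He = √(M_He/M_O₂) = √(4.00/32.00) = √0.1250 = 0.354.

0.354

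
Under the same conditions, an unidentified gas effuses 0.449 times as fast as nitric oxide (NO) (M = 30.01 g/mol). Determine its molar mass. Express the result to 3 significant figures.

149 g/mol

Using Graham's law: rate_X/rate_NO = √(M_NO/M_X).
0.449 = √(30.01/M_X)
M_X = 30.01 / 0.449² = 30.01 / 0.2016 = 149 g/mol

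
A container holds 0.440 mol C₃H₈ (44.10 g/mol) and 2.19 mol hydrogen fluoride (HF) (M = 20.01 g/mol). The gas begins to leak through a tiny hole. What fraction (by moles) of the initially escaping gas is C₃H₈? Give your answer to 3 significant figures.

0.119

Effusion rate of each component ∝ n_i/√M_i (partial pressure × 1/√M).
So x_C₃H₈ in the escaping gas = (n_C₃H₈/√M_C₃H₈) / Σ(n_i/√M_i)
= (0.440/√44.10) / (0.440/√44.10 + 2.19/√20.01) = 0.06626/(0.06626 + 0.4896) = 0.119.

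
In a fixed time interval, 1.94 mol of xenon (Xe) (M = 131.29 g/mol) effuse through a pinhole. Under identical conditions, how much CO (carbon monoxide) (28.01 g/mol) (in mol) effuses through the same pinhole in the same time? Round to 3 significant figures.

4.20 mol

Since effusion rate ∝ 1/√M, rate_CO/rate_Xe = √(M_Xe/M_CO) = √(131.29/28.01) = √4.687 = 2.165.
So the amount for CO is 1.94 × 2.165 = 4.20 mol.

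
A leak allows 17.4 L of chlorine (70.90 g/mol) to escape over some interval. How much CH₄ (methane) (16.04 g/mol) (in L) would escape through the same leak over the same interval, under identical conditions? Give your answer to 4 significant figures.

Since effusion rate ∝ 1/√M, rate_CH₄/rate_Cl₂ = √(M_Cl₂/M_CH₄) = √(70.90/16.04) = √4.420 = 2.102.
So the volume for CH₄ is 17.4 × 2.102 = 36.58 L.

36.58 L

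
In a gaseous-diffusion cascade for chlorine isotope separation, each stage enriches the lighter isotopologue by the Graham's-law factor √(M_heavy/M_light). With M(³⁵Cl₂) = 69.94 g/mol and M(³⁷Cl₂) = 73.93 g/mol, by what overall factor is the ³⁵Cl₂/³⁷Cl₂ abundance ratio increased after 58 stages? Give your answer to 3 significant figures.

5.00

Each stage multiplies the ratio by α = √(73.93/69.94), so after 58 stages the overall factor is α^58 = (73.93/69.94)^(58/2).
= 1.05705^29 = 5.00.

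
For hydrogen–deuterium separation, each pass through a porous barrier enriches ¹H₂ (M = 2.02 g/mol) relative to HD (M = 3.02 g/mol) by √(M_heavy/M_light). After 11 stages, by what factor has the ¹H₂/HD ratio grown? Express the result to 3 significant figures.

9.13

After 11 stages the ratio has grown by (√(3.02/2.02))^11 = (3.02/2.02)^(11/2).
= 1.49505^(11/2) = 9.13.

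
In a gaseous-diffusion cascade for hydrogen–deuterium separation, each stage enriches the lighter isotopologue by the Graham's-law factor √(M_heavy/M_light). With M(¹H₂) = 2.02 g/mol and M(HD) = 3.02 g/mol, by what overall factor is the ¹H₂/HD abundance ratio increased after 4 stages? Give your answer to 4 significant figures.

2.235

Each stage multiplies the ratio by α = √(3.02/2.02), so after 4 stages the overall factor is α^4 = (3.02/2.02)^(4/2).
= 1.49505^2 = 2.235.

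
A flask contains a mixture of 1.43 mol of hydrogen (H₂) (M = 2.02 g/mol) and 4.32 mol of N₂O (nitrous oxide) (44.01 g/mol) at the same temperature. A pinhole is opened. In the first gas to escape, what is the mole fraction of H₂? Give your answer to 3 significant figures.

0.607

Effusion rate of each component ∝ n_i/√M_i (partial pressure × 1/√M).
x_H₂(eff) = (n_H₂/√M_H₂) / (n_H₂/√M_H₂ + n_N₂O/√M_N₂O)
= (1.43/√2.02) / (1.43/√2.02 + 4.32/√44.01) = 1.006/(1.006 + 0.6512) = 0.607.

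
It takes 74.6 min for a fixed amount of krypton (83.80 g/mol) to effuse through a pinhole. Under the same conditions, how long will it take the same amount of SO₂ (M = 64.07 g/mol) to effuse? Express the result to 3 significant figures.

65.2 min

From Graham's law, t_SO₂/t_Kr = √(M_SO₂/M_Kr) = √(64.07/83.80) = √0.7646 = 0.8744.
So the time for SO₂ is 74.6 × 0.8744 = 65.2 min.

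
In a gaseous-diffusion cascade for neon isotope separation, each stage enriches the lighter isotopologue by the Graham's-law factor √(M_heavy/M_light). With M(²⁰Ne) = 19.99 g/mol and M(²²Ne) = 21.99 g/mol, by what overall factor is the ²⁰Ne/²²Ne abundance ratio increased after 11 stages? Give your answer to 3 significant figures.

Overall factor = α^11 with α = √(21.99/19.99), i.e. (21.99/19.99)^(11/2).
= 1.10005^(11/2) = 1.69.

1.69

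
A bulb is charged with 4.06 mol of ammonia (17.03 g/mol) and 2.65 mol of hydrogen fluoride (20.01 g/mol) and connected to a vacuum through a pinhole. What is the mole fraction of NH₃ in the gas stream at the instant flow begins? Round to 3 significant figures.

0.624

Effusion rate of each component ∝ n_i/√M_i (partial pressure × 1/√M).
So x_NH₃ in the escaping gas = (n_NH₃/√M_NH₃) / Σ(n_i/√M_i)
= (4.06/√17.03) / (4.06/√17.03 + 2.65/√20.01) = 0.9838/(0.9838 + 0.5924) = 0.624.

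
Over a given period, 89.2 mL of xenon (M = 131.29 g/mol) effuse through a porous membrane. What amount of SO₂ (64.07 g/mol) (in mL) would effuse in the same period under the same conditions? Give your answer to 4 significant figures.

127.7 mL

By Graham's law, rate_SO₂/rate_Xe = √(M_Xe/M_SO₂) = √(131.29/64.07) = √2.049 = 1.431.
So the volume for SO₂ is 89.2 × 1.431 = 127.7 mL.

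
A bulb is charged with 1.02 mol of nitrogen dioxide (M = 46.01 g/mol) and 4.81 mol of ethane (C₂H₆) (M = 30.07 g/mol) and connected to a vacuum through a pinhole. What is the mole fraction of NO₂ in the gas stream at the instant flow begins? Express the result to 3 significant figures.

Effusion rate of each component ∝ n_i/√M_i (partial pressure × 1/√M).
Mole fraction of NO₂ in the effusate = (n_NO₂/√M_NO₂) / (n_NO₂/√M_NO₂ + n_C₂H₆/√M_C₂H₆)
= (1.02/√46.01) / (1.02/√46.01 + 4.81/√30.07) = 0.1504/(0.1504 + 0.8772) = 0.146.

0.146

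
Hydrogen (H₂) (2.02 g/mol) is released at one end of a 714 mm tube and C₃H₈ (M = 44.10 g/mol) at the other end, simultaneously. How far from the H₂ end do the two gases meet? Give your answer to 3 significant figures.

588 mm

In equal time, each gas travels a distance ∝ its rate ∝ 1/√M, so d_H₂/d_C₃H₈ = √(M_C₃H₈/M_H₂) = √(44.10/2.02) = 4.672.
With d_H₂ + d_C₃H₈ = 714 mm, d_C₃H₈ = 714/(1 + 4.672) = 125.9 mm.
d_H₂ = 714 − 125.9 = 588 mm.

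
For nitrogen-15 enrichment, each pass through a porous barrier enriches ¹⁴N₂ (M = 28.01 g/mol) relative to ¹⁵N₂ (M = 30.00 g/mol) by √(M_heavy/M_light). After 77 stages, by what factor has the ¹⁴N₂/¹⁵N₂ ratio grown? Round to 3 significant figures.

Overall factor = α^77 with α = √(30.00/28.01), i.e. (30.00/28.01)^(77/2).
= 1.07105^(77/2) = 14.0.

14.0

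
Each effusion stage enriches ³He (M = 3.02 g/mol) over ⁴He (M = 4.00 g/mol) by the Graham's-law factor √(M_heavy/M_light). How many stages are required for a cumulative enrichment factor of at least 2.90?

Per stage α = (4.00/3.02)^(1/2) = 1.32450^0.5, giving ln α = 0.1405.
Need α^N ≥ 2.90 ⇒ N ≥ ln(2.90) / ln α = 1.065 / 0.1405 = 7.58.
Rounding up, N = 8 stages.

8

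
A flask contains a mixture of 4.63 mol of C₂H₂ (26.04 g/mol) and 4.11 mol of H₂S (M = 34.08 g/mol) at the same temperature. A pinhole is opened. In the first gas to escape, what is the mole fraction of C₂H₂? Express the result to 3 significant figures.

0.563

The effusion rate of species i is ∝ p_i/√M_i ∝ n_i/√M_i.
So x_C₂H₂ in the escaping gas = (n_C₂H₂/√M_C₂H₂) / Σ(n_i/√M_i)
= (4.63/√26.04) / (4.63/√26.04 + 4.11/√34.08) = 0.9073/(0.9073 + 0.7040) = 0.563.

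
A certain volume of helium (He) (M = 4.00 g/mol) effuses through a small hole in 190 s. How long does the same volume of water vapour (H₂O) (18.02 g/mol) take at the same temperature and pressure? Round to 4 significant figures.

Since effusion rate ∝ 1/√M, t_H₂O/t_He = √(M_H₂O/M_He) = √(18.02/4.00) = √4.505 = 2.122.
So the time for H₂O is 190 × 2.122 = 403.3 s.

403.3 s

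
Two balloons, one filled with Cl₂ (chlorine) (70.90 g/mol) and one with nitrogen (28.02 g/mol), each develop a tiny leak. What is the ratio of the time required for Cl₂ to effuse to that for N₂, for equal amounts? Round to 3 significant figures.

1.59

Using Graham's law: t_Cl₂/t_N₂ = √(M_Cl₂/M_N₂) = √(70.90/28.02) = √2.530 = 1.59.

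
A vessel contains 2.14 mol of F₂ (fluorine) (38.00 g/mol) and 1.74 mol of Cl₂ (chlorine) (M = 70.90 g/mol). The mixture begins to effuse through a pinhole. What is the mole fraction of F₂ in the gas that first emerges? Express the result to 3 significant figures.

Rate_i ∝ x_i/√M_i (Graham's law weighted by mole fraction), so the effusate composition follows n_i/√M_i.
x_F₂(eff) = (n_F₂/√M_F₂) / (n_F₂/√M_F₂ + n_Cl₂/√M_Cl₂)
= (2.14/√38.00) / (2.14/√38.00 + 1.74/√70.90) = 0.3472/(0.3472 + 0.2066) = 0.627.

0.627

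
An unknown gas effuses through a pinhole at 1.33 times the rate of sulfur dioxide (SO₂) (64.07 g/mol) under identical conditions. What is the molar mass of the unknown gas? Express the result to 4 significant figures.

36.22 g/mol

Graham's law gives rate_X/rate_SO₂ = √(M_SO₂/M_X).
1.33 = √(64.07/M_X)
M_X = 64.07 / 1.33² = 64.07 / 1.769 = 36.22 g/mol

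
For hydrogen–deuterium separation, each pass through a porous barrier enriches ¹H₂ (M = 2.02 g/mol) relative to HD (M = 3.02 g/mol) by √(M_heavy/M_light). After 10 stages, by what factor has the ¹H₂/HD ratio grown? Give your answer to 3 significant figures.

After 10 stages the ratio has grown by (√(3.02/2.02))^10 = (3.02/2.02)^(10/2).
= 1.49505^5 = 7.47.

7.47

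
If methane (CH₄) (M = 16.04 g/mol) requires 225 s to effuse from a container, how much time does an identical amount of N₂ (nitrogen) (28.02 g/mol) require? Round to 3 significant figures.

Graham's law gives t_N₂/t_CH₄ = √(M_N₂/M_CH₄) = √(28.02/16.04) = √1.747 = 1.322.
So the time for N₂ is 225 × 1.322 = 297 s.

297 s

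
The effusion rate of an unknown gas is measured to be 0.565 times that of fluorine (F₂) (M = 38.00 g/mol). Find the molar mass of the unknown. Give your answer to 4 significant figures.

119.0 g/mol

By Graham's law, rate_X/rate_F₂ = √(M_F₂/M_X).
0.565 = √(38.00/M_X)
M_X = 38.00 / 0.565² = 38.00 / 0.3192 = 119.0 g/mol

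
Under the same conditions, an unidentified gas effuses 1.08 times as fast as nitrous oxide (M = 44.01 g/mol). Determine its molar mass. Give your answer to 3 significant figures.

From Graham's law, rate_X/rate_N₂O = √(M_N₂O/M_X).
1.08 = √(44.01/M_X)
M_X = 44.01 / 1.08² = 44.01 / 1.166 = 37.7 g/mol

37.7 g/mol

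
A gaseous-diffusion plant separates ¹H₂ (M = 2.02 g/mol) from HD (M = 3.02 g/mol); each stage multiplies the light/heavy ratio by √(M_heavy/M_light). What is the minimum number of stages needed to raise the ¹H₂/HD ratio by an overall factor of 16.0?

14

With α = √(3.02/2.02) per stage, ln α = ½ ln(1.49505) = 0.2011.
Need α^N ≥ 16.0 ⇒ N ≥ ln(16.0) / ln α = 2.773 / 0.2011 = 13.79.
Rounding up, N = 14 stages.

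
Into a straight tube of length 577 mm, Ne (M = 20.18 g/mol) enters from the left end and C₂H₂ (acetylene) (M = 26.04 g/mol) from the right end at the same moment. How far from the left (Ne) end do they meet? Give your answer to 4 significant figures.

In equal time, each gas travels a distance ∝ its rate ∝ 1/√M, so d_Ne/d_C₂H₂ = √(M_C₂H₂/M_Ne) = √(26.04/20.18) = 1.136.
With d_Ne + d_C₂H₂ = 577 mm, d_C₂H₂ = 577/(1 + 1.136) = 270.1 mm.
d_Ne = 577 − 270.1 = 306.9 mm.

306.9 mm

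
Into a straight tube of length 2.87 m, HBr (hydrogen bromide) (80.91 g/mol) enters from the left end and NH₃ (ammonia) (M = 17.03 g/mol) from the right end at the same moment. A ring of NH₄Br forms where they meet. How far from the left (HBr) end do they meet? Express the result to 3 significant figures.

Graham's law gives d_HBr/d_NH₃ = rate_HBr/rate_NH₃ = √(M_NH₃/M_HBr) = √(17.03/80.91) = 0.4588.
With d_HBr + d_NH₃ = 2.87 m, d_NH₃ = 2.87/(1 + 0.4588) = 1.967 m.
d_HBr = 2.87 − 1.967 = 0.903 m.

0.903 m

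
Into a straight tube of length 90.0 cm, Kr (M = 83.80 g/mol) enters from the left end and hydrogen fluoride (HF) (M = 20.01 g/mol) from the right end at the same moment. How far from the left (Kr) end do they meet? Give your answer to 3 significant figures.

Distances travelled in equal time are proportional to diffusion rates, so d_Kr/d_HF = √(M_HF/M_Kr) = √(20.01/83.80) = 0.4887.
With d_Kr + d_HF = 90.0 cm, d_HF = 90.0/(1 + 0.4887) = 60.46 cm.
d_Kr = 90.0 − 60.46 = 29.5 cm.

29.5 cm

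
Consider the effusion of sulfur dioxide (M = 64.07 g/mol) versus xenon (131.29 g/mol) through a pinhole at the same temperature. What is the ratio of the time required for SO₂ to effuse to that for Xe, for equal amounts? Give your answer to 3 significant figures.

0.699

Graham's law gives t_SO₂/t_Xe = √(M_SO₂/M_Xe) = √(64.07/131.29) = √0.4880 = 0.699.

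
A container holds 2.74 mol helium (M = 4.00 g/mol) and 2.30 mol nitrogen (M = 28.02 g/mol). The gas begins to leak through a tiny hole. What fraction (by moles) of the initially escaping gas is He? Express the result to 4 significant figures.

0.7592

Each component's effusion rate ∝ (its partial pressure)·(1/√M) ∝ n_i/√M_i.
Mole fraction of He in the effusate = (n_He/√M_He) / (n_He/√M_He + n_N₂/√M_N₂)
= (2.74/√4.00) / (2.74/√4.00 + 2.30/√28.02) = 1.370/(1.370 + 0.4345) = 0.7592.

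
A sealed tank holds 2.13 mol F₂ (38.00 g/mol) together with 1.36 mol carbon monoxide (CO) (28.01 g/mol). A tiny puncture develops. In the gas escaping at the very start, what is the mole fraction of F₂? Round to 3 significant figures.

Each component's effusion rate ∝ (its partial pressure)·(1/√M) ∝ n_i/√M_i.
x_F₂(eff) = (n_F₂/√M_F₂) / (n_F₂/√M_F₂ + n_CO/√M_CO)
= (2.13/√38.00) / (2.13/√38.00 + 1.36/√28.01) = 0.3455/(0.3455 + 0.2570) = 0.573.

0.573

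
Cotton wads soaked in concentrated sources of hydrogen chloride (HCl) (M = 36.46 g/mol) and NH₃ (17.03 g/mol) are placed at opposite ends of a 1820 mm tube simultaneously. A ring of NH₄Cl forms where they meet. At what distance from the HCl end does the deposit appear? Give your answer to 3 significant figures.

739 mm

In equal time, each gas travels a distance ∝ its rate ∝ 1/√M, so d_HCl/d_NH₃ = √(M_NH₃/M_HCl) = √(17.03/36.46) = 0.6834.
With d_HCl + d_NH₃ = 1820 mm, d_NH₃ = 1820/(1 + 0.6834) = 1081 mm.
d_HCl = 1820 − 1081 = 739 mm.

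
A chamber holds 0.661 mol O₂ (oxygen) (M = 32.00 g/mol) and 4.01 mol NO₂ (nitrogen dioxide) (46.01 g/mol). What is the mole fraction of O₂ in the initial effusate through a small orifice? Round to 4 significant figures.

0.1650

Rate_i ∝ x_i/√M_i (Graham's law weighted by mole fraction), so the effusate composition follows n_i/√M_i.
Mole fraction of O₂ in the effusate = (n_O₂/√M_O₂) / (n_O₂/√M_O₂ + n_NO₂/√M_NO₂)
= (0.661/√32.00) / (0.661/√32.00 + 4.01/√46.01) = 0.1168/(0.1168 + 0.5912) = 0.1650.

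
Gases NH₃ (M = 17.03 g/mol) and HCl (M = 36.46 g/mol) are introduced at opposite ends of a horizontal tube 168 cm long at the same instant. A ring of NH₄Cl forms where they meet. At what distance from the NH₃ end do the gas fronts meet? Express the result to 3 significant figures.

99.8 cm

Distances travelled in equal time are proportional to diffusion rates, so d_NH₃/d_HCl = √(M_HCl/M_NH₃) = √(36.46/17.03) = 1.463.
With d_NH₃ + d_HCl = 168 cm, d_HCl = 168/(1 + 1.463) = 68.20 cm.
d_NH₃ = 168 − 68.20 = 99.8 cm.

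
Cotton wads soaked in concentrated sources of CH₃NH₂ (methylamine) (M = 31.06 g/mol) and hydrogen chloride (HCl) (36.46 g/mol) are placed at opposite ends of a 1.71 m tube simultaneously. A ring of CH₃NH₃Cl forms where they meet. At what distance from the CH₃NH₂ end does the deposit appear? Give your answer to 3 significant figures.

Distances travelled in equal time are proportional to diffusion rates, so d_CH₃NH₂/d_HCl = √(M_HCl/M_CH₃NH₂) = √(36.46/31.06) = 1.083.
With d_CH₃NH₂ + d_HCl = 1.71 m, d_HCl = 1.71/(1 + 1.083) = 0.8208 m.
d_CH₃NH₂ = 1.71 − 0.8208 = 0.889 m.

0.889 m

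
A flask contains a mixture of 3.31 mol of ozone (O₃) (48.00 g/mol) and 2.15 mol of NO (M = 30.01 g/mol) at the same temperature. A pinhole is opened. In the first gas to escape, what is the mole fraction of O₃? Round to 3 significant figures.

0.549

Rate_i ∝ x_i/√M_i (Graham's law weighted by mole fraction), so the effusate composition follows n_i/√M_i.
Mole fraction of O₃ in the effusate = (n_O₃/√M_O₃) / (n_O₃/√M_O₃ + n_NO/√M_NO)
= (3.31/√48.00) / (3.31/√48.00 + 2.15/√30.01) = 0.4778/(0.4778 + 0.3925) = 0.549.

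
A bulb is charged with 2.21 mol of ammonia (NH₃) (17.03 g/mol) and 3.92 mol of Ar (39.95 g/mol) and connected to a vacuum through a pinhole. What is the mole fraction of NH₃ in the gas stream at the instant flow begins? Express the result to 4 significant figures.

Effusion rate of each component ∝ n_i/√M_i (partial pressure × 1/√M).
x_NH₃(eff) = (n_NH₃/√M_NH₃) / (n_NH₃/√M_NH₃ + n_Ar/√M_Ar)
= (2.21/√17.03) / (2.21/√17.03 + 3.92/√39.95) = 0.5355/(0.5355 + 0.6202) = 0.4634.

0.4634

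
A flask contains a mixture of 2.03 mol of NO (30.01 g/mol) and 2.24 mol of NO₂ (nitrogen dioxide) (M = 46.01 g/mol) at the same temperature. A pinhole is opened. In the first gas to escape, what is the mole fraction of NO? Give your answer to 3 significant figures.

Rate_i ∝ x_i/√M_i (Graham's law weighted by mole fraction), so the effusate composition follows n_i/√M_i.
x_NO(eff) = (n_NO/√M_NO) / (n_NO/√M_NO + n_NO₂/√M_NO₂)
= (2.03/√30.01) / (2.03/√30.01 + 2.24/√46.01) = 0.3706/(0.3706 + 0.3302) = 0.529.

0.529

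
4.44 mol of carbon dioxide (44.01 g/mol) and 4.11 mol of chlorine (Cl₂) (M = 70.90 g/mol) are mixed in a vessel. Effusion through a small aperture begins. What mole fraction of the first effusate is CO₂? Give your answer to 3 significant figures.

Effusion rate of each component ∝ n_i/√M_i (partial pressure × 1/√M).
x_CO₂(eff) = (n_CO₂/√M_CO₂) / (n_CO₂/√M_CO₂ + n_Cl₂/√M_Cl₂)
= (4.44/√44.01) / (4.44/√44.01 + 4.11/√70.90) = 0.6693/(0.6693 + 0.4881) = 0.578.

0.578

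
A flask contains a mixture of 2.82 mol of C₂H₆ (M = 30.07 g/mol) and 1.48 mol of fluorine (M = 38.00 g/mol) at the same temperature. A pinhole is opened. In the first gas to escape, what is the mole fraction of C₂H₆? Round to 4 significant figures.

Each component's effusion rate ∝ (its partial pressure)·(1/√M) ∝ n_i/√M_i.
Mole fraction of C₂H₆ in the effusate = (n_C₂H₆/√M_C₂H₆) / (n_C₂H₆/√M_C₂H₆ + n_F₂/√M_F₂)
= (2.82/√30.07) / (2.82/√30.07 + 1.48/√38.00) = 0.5143/(0.5143 + 0.2401) = 0.6817.

0.6817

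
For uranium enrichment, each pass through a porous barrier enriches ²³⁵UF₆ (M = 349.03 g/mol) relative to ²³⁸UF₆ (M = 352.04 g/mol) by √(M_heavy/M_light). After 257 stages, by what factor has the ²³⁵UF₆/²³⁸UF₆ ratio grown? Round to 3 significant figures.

The single-stage factor is √(M_heavy/M_light), so 257 stages give [√(352.04/349.03)]^257 = (352.04/349.03)^(257/2).
= 1.00862^(257/2) = 3.01.

3.01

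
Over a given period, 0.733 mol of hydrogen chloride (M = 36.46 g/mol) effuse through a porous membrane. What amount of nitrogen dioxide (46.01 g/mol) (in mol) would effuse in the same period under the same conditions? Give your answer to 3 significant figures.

From Graham's law, rate_NO₂/rate_HCl = √(M_HCl/M_NO₂) = √(36.46/46.01) = √0.7924 = 0.8902.
So the amount for NO₂ is 0.733 × 0.8902 = 0.653 mol.

0.653 mol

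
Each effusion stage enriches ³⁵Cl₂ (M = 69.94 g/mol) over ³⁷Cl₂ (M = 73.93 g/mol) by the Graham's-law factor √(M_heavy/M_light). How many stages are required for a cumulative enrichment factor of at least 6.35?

67

Single-stage factor α = √(73.93/69.94), so ln α = ½ ln(1.05705) = 0.02774.
Need α^N ≥ 6.35 ⇒ N ≥ ln(6.35) / ln α = 1.848 / 0.02774 = 66.63.
Rounding up, N = 67 stages.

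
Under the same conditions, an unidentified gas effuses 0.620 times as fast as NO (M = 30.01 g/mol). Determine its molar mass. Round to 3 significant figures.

Since effusion rate ∝ 1/√M, rate_X/rate_NO = √(M_NO/M_X).
0.620 = √(30.01/M_X)
M_X = 30.01 / 0.620² = 30.01 / 0.3844 = 78.1 g/mol

78.1 g/mol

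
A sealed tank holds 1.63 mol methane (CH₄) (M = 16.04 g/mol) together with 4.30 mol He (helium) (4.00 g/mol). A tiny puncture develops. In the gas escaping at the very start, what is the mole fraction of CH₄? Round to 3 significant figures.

Effusion rate of each component ∝ n_i/√M_i (partial pressure × 1/√M).
x_CH₄(eff) = (n_CH₄/√M_CH₄) / (n_CH₄/√M_CH₄ + n_He/√M_He)
= (1.63/√16.04) / (1.63/√16.04 + 4.30/√4.00) = 0.4070/(0.4070 + 2.150) = 0.159.

0.159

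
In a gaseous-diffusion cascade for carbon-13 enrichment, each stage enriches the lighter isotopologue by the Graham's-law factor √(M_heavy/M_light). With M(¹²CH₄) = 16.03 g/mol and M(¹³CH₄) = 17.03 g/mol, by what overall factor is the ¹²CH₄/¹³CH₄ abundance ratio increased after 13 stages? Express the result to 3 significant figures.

Each stage multiplies the ratio by α = √(17.03/16.03), so after 13 stages the overall factor is α^13 = (17.03/16.03)^(13/2).
= 1.06238^(13/2) = 1.48.

1.48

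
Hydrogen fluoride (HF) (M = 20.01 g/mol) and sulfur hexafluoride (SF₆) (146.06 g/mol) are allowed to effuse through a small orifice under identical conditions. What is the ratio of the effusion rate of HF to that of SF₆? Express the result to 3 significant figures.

2.70

By Graham's law, rate_HF/rate_SF₆ = √(M_SF₆/M_HF) = √(146.06/20.01) = √7.299 = 2.70.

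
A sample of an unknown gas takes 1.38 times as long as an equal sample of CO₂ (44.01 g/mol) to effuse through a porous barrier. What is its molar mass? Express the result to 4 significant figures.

83.81 g/mol

By Graham's law, t_X/t_CO₂ = √(M_X/M_CO₂).
1.38 = √(M_X/44.01)
M_X = 44.01 × 1.38² = 44.01 × 1.904 = 83.81 g/mol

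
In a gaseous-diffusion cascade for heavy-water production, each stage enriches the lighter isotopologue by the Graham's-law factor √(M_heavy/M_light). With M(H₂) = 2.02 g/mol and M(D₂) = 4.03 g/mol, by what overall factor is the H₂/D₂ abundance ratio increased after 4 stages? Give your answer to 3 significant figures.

3.98

After 4 stages the ratio has grown by (√(4.03/2.02))^4 = (4.03/2.02)^(4/2).
= 1.99505^2 = 3.98.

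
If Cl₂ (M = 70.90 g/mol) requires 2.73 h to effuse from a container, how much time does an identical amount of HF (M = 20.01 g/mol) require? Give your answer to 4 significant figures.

From Graham's law, t_HF/t_Cl₂ = √(M_HF/M_Cl₂) = √(20.01/70.90) = √0.2822 = 0.5313.
So the time for HF is 2.73 × 0.5313 = 1.450 h.

1.450 h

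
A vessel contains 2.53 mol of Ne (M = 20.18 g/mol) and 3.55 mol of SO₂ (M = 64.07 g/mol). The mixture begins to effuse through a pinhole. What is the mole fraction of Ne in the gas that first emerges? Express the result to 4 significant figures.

The effusion rate of species i is ∝ p_i/√M_i ∝ n_i/√M_i.
x_Ne(eff) = (n_Ne/√M_Ne) / (n_Ne/√M_Ne + n_SO₂/√M_SO₂)
= (2.53/√20.18) / (2.53/√20.18 + 3.55/√64.07) = 0.5632/(0.5632 + 0.4435) = 0.5594.

0.5594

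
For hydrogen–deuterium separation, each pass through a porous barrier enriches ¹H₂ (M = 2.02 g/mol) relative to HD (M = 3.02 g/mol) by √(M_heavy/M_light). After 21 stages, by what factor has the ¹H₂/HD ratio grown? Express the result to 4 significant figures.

68.22

Each stage multiplies the ratio by α = √(3.02/2.02), so after 21 stages the overall factor is α^21 = (3.02/2.02)^(21/2).
= 1.49505^(21/2) = 68.22.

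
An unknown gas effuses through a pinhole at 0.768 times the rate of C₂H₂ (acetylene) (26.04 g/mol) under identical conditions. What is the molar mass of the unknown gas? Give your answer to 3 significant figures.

44.1 g/mol

From Graham's law, rate_X/rate_C₂H₂ = √(M_C₂H₂/M_X).
0.768 = √(26.04/M_X)
M_X = 26.04 / 0.768² = 26.04 / 0.5898 = 44.1 g/mol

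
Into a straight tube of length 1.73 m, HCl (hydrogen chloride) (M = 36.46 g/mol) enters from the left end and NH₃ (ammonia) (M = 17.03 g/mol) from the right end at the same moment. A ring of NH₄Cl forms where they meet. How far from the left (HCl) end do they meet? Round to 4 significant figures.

Distances travelled in equal time are proportional to diffusion rates, so d_HCl/d_NH₃ = √(M_NH₃/M_HCl) = √(17.03/36.46) = 0.6834.
With d_HCl + d_NH₃ = 1.73 m, d_NH₃ = 1.73/(1 + 0.6834) = 1.028 m.
d_HCl = 1.73 − 1.028 = 0.7023 m.

0.7023 m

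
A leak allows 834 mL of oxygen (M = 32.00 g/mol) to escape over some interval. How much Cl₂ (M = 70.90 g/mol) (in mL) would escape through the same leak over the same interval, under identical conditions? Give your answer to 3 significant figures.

560 mL

From Graham's law, rate_Cl₂/rate_O₂ = √(M_O₂/M_Cl₂) = √(32.00/70.90) = √0.4513 = 0.6718.
So the volume for Cl₂ is 834 × 0.6718 = 560 mL.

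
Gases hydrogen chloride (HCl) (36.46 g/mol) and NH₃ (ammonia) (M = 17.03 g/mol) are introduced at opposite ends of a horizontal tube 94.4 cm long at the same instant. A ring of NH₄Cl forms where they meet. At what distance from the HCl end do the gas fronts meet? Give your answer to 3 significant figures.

The fronts meet when d_HCl + d_NH₃ = L with d_HCl/d_NH₃ = √(M_NH₃/M_HCl) (Graham's law). Here √(M_NH₃/M_HCl) = √(17.03/36.46) = 0.6834.
With d_HCl + d_NH₃ = 94.4 cm, d_NH₃ = 94.4/(1 + 0.6834) = 56.08 cm.
d_HCl = 94.4 − 56.08 = 38.3 cm.

38.3 cm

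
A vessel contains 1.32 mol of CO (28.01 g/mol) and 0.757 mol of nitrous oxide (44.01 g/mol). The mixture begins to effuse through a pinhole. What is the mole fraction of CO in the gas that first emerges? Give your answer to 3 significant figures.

0.686

Rate_i ∝ x_i/√M_i (Graham's law weighted by mole fraction), so the effusate composition follows n_i/√M_i.
Mole fraction of CO in the effusate = (n_CO/√M_CO) / (n_CO/√M_CO + n_N₂O/√M_N₂O)
= (1.32/√28.01) / (1.32/√28.01 + 0.757/√44.01) = 0.2494/(0.2494 + 0.1141) = 0.686.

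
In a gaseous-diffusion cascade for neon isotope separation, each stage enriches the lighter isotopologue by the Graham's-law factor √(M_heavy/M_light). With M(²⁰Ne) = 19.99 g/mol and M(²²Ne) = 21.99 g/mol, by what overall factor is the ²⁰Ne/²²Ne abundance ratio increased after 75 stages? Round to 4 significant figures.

35.72

After 75 stages the ratio has grown by (√(21.99/19.99))^75 = (21.99/19.99)^(75/2).
= 1.10005^(75/2) = 35.72.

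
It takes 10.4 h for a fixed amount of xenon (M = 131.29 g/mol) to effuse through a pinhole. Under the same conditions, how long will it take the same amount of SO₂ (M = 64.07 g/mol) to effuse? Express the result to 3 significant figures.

Using Graham's law: t_SO₂/t_Xe = √(M_SO₂/M_Xe) = √(64.07/131.29) = √0.4880 = 0.6986.
So the time for SO₂ is 10.4 × 0.6986 = 7.27 h.

7.27 h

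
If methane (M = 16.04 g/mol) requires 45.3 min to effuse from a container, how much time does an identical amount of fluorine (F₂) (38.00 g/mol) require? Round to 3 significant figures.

69.7 min

Using Graham's law: t_F₂/t_CH₄ = √(M_F₂/M_CH₄) = √(38.00/16.04) = √2.369 = 1.539.
So the time for F₂ is 45.3 × 1.539 = 69.7 min.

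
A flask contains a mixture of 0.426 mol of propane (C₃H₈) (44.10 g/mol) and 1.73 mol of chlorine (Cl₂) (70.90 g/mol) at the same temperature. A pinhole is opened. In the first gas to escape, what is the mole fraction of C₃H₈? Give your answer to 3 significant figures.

0.238

Effusion rate of each component ∝ n_i/√M_i (partial pressure × 1/√M).
x_C₃H₈(eff) = (n_C₃H₈/√M_C₃H₈) / (n_C₃H₈/√M_C₃H₈ + n_Cl₂/√M_Cl₂)
= (0.426/√44.10) / (0.426/√44.10 + 1.73/√70.90) = 0.06415/(0.06415 + 0.2055) = 0.238.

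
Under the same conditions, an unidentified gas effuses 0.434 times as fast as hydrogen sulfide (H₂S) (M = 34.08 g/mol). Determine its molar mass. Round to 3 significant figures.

181 g/mol

Using Graham's law: rate_X/rate_H₂S = √(M_H₂S/M_X).
0.434 = √(34.08/M_X)
M_X = 34.08 / 0.434² = 34.08 / 0.1884 = 181 g/mol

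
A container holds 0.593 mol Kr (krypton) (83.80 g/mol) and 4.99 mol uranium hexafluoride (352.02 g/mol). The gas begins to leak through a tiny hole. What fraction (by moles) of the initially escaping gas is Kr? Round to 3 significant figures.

Effusion rate of each component ∝ n_i/√M_i (partial pressure × 1/√M).
Mole fraction of Kr in the effusate = (n_Kr/√M_Kr) / (n_Kr/√M_Kr + n_UF₆/√M_UF₆)
= (0.593/√83.80) / (0.593/√83.80 + 4.99/√352.02) = 0.06478/(0.06478 + 0.2660) = 0.196.

0.196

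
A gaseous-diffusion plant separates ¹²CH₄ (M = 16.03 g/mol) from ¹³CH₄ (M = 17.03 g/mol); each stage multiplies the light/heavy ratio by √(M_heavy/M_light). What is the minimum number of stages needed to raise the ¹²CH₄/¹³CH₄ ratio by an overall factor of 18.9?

Single-stage factor α = √(17.03/16.03), so ln α = ½ ln(1.06238) = 0.03026.
Need α^N ≥ 18.9 ⇒ N ≥ ln(18.9) / ln α = 2.939 / 0.03026 = 97.14.
So at least 98 stages are needed.

98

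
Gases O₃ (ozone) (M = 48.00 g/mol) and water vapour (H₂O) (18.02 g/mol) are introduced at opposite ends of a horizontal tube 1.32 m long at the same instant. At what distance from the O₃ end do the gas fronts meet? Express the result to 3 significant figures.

Distances travelled in equal time are proportional to diffusion rates, so d_O₃/d_H₂O = √(M_H₂O/M_O₃) = √(18.02/48.00) = 0.6127.
With d_O₃ + d_H₂O = 1.32 m, d_H₂O = 1.32/(1 + 0.6127) = 0.8185 m.
d_O₃ = 1.32 − 0.8185 = 0.502 m.

0.502 m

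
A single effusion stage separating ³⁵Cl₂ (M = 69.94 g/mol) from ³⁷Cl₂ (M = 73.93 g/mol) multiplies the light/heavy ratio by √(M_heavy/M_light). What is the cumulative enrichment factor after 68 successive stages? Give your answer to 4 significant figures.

Each stage multiplies the ratio by α = √(73.93/69.94), so after 68 stages the overall factor is α^68 = (73.93/69.94)^(68/2).
= 1.05705^34 = 6.595.

6.595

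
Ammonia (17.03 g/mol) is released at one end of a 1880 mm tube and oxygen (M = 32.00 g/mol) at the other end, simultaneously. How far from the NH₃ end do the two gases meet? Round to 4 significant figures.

The fronts meet when d_NH₃ + d_O₂ = L with d_NH₃/d_O₂ = √(M_O₂/M_NH₃) (Graham's law). Here √(M_O₂/M_NH₃) = √(32.00/17.03) = 1.371.
With d_NH₃ + d_O₂ = 1880 mm, d_O₂ = 1880/(1 + 1.371) = 793.0 mm.
d_NH₃ = 1880 − 793.0 = 1087 mm.

1087 mm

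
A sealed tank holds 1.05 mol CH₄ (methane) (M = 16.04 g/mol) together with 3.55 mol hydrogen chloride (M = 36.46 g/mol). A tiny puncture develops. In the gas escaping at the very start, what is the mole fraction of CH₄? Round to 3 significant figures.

Effusion rate of each component ∝ n_i/√M_i (partial pressure × 1/√M).
So x_CH₄ in the escaping gas = (n_CH₄/√M_CH₄) / Σ(n_i/√M_i)
= (1.05/√16.04) / (1.05/√16.04 + 3.55/√36.46) = 0.2622/(0.2622 + 0.5879) = 0.308.

0.308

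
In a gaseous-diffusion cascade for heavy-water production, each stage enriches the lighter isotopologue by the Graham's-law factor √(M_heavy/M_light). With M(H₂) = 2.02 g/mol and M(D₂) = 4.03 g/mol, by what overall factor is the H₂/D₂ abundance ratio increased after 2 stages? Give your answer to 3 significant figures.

2.00

Overall factor = α^2 with α = √(4.03/2.02), i.e. (4.03/2.02)^(2/2).
= 1.99505^1 = 2.00.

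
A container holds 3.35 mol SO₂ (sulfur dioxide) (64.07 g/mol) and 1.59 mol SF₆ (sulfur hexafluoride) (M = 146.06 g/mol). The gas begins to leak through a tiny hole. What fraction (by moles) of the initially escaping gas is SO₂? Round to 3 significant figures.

0.761

Effusion rate of each component ∝ n_i/√M_i (partial pressure × 1/√M).
Mole fraction of SO₂ in the effusate = (n_SO₂/√M_SO₂) / (n_SO₂/√M_SO₂ + n_SF₆/√M_SF₆)
= (3.35/√64.07) / (3.35/√64.07 + 1.59/√146.06) = 0.4185/(0.4185 + 0.1316) = 0.761.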